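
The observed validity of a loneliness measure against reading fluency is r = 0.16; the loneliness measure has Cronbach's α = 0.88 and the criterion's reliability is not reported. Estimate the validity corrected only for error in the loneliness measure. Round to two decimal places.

Single correction: r_c = r_obs / √r_xx = 0.16 / √0.88 = 0.16 / 0.9381 ≈ 0.17.

0.17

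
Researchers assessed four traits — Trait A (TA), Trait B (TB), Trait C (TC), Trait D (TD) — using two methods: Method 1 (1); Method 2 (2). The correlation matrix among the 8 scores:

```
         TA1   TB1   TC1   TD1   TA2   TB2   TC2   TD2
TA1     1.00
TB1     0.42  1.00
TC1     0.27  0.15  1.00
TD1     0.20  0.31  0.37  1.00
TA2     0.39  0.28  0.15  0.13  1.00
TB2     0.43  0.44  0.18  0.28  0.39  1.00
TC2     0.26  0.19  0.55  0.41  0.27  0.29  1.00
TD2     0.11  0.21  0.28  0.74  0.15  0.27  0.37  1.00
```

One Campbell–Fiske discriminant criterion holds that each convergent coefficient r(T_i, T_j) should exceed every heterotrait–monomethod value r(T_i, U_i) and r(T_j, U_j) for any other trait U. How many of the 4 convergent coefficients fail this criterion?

1

Checking each validity diagonal entry against its comparison values:
TA (methods 1·2): 0.39 vs {0.42, 0.39, 0.27, 0.27, 0.20, 0.15} → fail.
TB (methods 1·2): 0.44 vs {0.42, 0.39, 0.15, 0.29, 0.31, 0.27} → pass.
TC (methods 1·2): 0.55 vs {0.27, 0.27, 0.15, 0.29, 0.37, 0.37} → pass.
TD (methods 1·2): 0.74 vs {0.20, 0.15, 0.31, 0.27, 0.37, 0.37} → pass.
1 of 4 fail.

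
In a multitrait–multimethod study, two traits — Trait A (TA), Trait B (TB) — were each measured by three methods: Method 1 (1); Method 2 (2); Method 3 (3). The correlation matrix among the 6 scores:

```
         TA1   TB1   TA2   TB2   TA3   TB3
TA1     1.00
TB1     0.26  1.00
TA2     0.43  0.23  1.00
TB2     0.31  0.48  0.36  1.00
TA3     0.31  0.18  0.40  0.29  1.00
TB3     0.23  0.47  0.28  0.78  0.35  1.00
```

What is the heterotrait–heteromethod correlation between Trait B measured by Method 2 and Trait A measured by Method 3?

0.29

Different traits and methods: r(TB2, TA3) = 0.29.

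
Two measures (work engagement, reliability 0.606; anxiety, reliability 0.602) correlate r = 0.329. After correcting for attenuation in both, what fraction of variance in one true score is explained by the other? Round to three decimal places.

Disattenuated r = 0.329 / √(0.606 × 0.602) = 0.329 / 0.6040 = 0.5447.
Shared true-score variance = 0.5447² = 0.2967 ≈ 0.297.

0.297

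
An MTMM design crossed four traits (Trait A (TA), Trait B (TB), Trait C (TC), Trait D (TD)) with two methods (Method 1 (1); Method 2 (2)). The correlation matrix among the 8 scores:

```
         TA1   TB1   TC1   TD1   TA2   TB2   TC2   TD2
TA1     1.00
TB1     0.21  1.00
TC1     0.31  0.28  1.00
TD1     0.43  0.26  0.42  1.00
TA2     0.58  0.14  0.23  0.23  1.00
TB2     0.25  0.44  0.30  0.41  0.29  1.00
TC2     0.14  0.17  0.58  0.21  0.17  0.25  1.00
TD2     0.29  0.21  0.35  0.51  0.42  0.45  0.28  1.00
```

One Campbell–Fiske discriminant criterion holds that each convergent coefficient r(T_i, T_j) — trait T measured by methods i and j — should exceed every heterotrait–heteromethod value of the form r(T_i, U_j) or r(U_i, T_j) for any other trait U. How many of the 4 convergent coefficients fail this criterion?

0

Convergent coefficients and their comparison sets:
TA (methods 1·2): 0.58 vs {0.25, 0.14, 0.14, 0.23, 0.29, 0.23} → pass.
TB (methods 1·2): 0.44 vs {0.14, 0.25, 0.17, 0.30, 0.21, 0.41} → pass.
TC (methods 1·2): 0.58 vs {0.23, 0.14, 0.30, 0.17, 0.35, 0.21} → pass.
TD (methods 1·2): 0.51 vs {0.23, 0.29, 0.41, 0.21, 0.21, 0.35} → pass.
0 of 4 fail.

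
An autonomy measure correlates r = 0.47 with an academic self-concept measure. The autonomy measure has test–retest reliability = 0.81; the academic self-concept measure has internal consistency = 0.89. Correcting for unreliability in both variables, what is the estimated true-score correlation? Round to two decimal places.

r_true = r_obs / √(r_xx · r_yy) = 0.47 / √(0.81 × 0.89) = 0.47 / √0.7209 = 0.47 / 0.8491 ≈ 0.55.

0.55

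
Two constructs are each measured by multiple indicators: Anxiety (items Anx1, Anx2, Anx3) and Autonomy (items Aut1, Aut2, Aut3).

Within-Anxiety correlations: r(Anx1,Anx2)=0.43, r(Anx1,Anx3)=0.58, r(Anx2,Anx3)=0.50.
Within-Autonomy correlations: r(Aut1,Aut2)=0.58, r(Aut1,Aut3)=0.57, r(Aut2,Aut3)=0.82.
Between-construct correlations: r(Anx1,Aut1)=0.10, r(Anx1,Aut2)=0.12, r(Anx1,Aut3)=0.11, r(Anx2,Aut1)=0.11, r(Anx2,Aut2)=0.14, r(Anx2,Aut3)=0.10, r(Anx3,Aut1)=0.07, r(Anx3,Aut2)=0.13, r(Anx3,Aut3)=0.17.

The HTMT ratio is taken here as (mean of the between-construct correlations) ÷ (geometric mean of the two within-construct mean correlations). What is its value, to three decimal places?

Between-construct mean = 1.05/9 = 0.1167.
Mean within-Anx = 1.51/3 = 0.5033; mean within-Aut = 1.97/3 = 0.6567.
Geometric mean = √(0.5033 × 0.6567) = 0.5749.
HTMT = 0.1167 / 0.5749 = 0.203.

0.203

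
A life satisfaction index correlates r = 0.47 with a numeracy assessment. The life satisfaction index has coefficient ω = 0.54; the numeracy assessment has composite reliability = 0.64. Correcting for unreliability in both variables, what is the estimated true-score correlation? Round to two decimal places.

0.80

r_true = r_obs / √(r_xx · r_yy) = 0.47 / √(0.54 × 0.64) = 0.47 / √0.3456 = 0.47 / 0.5879 ≈ 0.80.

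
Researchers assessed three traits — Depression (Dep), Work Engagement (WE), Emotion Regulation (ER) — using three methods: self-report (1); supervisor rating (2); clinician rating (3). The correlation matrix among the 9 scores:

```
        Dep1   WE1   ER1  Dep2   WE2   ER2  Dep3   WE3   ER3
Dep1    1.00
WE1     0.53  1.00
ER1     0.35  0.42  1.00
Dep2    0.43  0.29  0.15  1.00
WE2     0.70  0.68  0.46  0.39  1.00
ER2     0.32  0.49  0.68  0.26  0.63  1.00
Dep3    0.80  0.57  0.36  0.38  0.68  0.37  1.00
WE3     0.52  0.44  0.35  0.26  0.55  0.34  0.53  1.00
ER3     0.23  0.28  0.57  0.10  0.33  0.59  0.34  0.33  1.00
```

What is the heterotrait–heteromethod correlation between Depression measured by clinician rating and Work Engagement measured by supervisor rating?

Different traits and methods: r(Dep3, WE2) = 0.68.

0.68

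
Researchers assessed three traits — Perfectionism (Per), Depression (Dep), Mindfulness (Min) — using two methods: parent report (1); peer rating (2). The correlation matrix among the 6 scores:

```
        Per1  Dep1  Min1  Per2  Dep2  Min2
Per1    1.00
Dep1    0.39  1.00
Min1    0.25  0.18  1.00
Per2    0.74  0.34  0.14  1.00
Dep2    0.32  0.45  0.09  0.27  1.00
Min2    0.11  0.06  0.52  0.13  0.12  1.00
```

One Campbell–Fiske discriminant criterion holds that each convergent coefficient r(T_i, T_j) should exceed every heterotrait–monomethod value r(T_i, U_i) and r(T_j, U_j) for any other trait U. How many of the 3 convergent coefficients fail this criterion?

0

Convergent coefficients and their comparison sets:
Per (methods 1·2): 0.74 vs {0.39, 0.27, 0.25, 0.13} → pass.
Dep (methods 1·2): 0.45 vs {0.39, 0.27, 0.18, 0.12} → pass.
Min (methods 1·2): 0.52 vs {0.25, 0.13, 0.18, 0.12} → pass.
0 of 3 fail.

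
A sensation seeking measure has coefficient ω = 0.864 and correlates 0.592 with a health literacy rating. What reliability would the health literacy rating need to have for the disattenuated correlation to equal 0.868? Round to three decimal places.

r_true = r_obs / √(r_xx · r_yy) ⇒ 0.868 = 0.592 / √(0.864 · r_yy).
√(0.864 · r_yy) = 0.592 / 0.868 = 0.6820; 0.864 · r_yy = 0.4651; r_yy = 0.4651 / 0.864 ≈ 0.538.

0.538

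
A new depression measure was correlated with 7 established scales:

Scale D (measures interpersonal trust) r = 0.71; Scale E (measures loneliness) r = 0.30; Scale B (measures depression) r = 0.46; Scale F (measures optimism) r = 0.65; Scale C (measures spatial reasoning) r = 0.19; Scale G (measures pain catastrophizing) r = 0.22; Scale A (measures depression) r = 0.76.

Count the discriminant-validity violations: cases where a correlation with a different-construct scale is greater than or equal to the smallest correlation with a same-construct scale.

Convergent (same construct = depression): Scale B, Scale A.
Smallest convergent = 0.46. Discriminant values: 0.71, 0.30, 0.65, 0.19, 0.22; count ≥ 0.46 → 2.

2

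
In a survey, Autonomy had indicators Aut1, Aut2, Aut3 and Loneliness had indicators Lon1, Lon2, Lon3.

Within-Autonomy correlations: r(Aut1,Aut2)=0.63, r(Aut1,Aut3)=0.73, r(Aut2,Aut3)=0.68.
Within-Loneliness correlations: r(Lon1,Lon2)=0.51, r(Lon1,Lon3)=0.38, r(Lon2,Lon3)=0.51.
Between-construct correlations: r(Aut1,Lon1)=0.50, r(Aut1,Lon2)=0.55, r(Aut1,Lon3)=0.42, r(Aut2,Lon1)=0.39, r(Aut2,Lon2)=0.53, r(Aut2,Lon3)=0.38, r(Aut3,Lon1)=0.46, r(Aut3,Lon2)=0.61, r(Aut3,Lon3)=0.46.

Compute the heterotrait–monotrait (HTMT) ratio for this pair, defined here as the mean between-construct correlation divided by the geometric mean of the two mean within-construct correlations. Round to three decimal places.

0.848

Between-construct mean = 4.30/9 = 0.4778.
Mean within-Aut = 2.04/3 = 0.6800; mean within-Lon = 1.40/3 = 0.4667.
Geometric mean = √(0.6800 × 0.4667) = 0.5633.
HTMT = 0.4778 / 0.5633 = 0.848.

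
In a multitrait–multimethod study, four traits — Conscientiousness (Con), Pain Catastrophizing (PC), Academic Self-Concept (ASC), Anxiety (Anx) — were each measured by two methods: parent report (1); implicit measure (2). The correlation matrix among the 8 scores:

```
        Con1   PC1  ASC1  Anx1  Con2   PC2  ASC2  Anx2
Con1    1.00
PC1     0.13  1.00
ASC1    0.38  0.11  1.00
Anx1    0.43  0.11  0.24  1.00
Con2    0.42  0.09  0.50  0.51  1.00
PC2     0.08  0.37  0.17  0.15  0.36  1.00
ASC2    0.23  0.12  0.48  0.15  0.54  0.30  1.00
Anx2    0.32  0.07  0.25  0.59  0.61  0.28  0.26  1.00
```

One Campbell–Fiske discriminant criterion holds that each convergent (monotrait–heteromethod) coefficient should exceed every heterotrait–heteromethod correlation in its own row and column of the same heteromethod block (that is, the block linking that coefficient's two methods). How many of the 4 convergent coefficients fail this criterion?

2

Checking each validity diagonal entry against its comparison values:
Con (methods 1·2): 0.42 vs {0.08, 0.09, 0.23, 0.50, 0.32, 0.51} → fail.
PC (methods 1·2): 0.37 vs {0.09, 0.08, 0.12, 0.17, 0.07, 0.15} → pass.
ASC (methods 1·2): 0.48 vs {0.50, 0.23, 0.17, 0.12, 0.25, 0.15} → fail.
Anx (methods 1·2): 0.59 vs {0.51, 0.32, 0.15, 0.07, 0.15, 0.25} → pass.
2 of 4 fail.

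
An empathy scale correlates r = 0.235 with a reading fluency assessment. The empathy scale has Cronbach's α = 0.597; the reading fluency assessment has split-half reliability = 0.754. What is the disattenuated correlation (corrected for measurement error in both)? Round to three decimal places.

r_true = r_obs / √(r_xx · r_yy) = 0.235 / √(0.597 × 0.754) = 0.235 / √0.450138 = 0.235 / 0.6709 ≈ 0.350.

0.350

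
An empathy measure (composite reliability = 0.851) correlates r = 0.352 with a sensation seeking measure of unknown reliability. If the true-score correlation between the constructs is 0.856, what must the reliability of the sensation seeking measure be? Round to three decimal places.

0.199

r_true = r_obs / √(r_xx · r_yy) ⇒ 0.856 = 0.352 / √(0.851 · r_yy).
√(0.851 · r_yy) = 0.352 / 0.856 = 0.4112; 0.851 · r_yy = 0.1691; r_yy = 0.1691 / 0.851 ≈ 0.199.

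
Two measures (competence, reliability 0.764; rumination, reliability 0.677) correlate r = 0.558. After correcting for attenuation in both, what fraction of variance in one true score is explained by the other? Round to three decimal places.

Disattenuated r = 0.558 / √(0.764 × 0.677) = 0.558 / 0.7192 = 0.7759.
Shared true-score variance = 0.7759² = 0.6020 ≈ 0.602.

0.602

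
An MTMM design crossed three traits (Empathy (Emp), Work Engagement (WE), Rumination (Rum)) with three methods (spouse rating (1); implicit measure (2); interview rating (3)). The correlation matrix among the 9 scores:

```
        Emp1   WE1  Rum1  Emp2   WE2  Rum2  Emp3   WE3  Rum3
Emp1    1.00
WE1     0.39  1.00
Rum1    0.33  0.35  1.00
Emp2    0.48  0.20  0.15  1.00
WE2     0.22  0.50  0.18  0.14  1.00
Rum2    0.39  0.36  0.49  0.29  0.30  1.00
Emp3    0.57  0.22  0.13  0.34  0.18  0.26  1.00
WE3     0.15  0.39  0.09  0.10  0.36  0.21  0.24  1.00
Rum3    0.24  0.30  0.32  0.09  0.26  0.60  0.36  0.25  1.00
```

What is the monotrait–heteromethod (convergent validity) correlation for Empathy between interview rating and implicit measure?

0.34

Same trait (Emp), different methods: r(Emp3, Emp2) = 0.34.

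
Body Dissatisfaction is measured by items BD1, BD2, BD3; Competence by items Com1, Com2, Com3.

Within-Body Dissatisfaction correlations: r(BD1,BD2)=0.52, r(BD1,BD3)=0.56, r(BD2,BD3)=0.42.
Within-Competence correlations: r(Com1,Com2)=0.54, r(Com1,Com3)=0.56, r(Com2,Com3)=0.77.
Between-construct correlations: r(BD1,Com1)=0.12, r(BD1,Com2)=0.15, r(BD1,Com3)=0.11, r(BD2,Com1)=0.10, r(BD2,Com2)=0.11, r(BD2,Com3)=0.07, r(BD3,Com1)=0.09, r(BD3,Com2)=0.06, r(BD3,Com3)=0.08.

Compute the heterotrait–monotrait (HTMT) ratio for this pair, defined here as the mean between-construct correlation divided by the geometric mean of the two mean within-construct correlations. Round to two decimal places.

0.18

Between-construct mean = 0.89/9 = 0.0989.
Mean within-BD = 1.50/3 = 0.5000; mean within-Com = 1.87/3 = 0.6233.
Geometric mean = √(0.5000 × 0.6233) = 0.5583.
HTMT = 0.0989 / 0.5583 = 0.18.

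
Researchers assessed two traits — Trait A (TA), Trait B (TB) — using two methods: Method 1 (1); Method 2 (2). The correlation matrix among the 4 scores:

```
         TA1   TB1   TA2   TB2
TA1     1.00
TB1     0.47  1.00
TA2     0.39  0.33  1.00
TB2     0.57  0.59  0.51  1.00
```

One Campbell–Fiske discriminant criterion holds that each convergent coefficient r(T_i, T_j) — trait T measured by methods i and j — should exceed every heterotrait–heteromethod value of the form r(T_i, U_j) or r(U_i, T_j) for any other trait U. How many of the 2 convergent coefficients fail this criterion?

Checking each validity diagonal entry against its comparison values:
TA (methods 1·2): 0.39 vs {0.57, 0.33} → fail.
TB (methods 1·2): 0.59 vs {0.33, 0.57} → pass.
1 of 2 fail.

1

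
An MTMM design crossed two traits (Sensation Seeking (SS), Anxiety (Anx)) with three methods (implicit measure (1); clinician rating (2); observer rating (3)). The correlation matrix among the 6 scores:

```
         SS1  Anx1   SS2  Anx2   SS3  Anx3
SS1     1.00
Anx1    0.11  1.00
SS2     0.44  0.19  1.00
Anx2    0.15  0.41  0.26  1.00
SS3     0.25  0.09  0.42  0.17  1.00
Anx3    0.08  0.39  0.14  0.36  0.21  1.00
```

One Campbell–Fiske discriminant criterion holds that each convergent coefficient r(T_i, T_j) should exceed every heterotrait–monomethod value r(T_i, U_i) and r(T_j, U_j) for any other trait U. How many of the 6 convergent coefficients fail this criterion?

Checking each validity diagonal entry against its comparison values:
SS (methods 1·2): 0.44 vs {0.11, 0.26} → pass.
SS (methods 1·3): 0.25 vs {0.11, 0.21} → pass.
SS (methods 2·3): 0.42 vs {0.26, 0.21} → pass.
Anx (methods 1·2): 0.41 vs {0.11, 0.26} → pass.
Anx (methods 1·3): 0.39 vs {0.11, 0.21} → pass.
Anx (methods 2·3): 0.36 vs {0.26, 0.21} → pass.
0 of 6 fail.

0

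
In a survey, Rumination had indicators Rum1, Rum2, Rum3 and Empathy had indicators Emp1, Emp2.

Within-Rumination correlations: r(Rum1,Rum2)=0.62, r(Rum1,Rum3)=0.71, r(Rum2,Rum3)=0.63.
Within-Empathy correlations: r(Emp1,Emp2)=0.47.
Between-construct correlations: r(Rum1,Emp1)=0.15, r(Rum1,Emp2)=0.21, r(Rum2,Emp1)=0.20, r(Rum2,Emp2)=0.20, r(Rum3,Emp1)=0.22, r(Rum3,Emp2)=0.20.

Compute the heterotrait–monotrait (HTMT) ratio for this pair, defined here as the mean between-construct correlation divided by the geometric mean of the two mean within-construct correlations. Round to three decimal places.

0.355

Between-construct mean = 1.18/6 = 0.1967.
Mean within-Rum = 1.96/3 = 0.6533; mean within-Emp = 0.47/1 = 0.4700.
Geometric mean = √(0.6533 × 0.4700) = 0.5541.
HTMT = 0.1967 / 0.5541 = 0.355.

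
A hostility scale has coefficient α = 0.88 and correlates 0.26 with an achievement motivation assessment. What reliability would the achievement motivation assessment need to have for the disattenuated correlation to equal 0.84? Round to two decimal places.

r_true = r_obs / √(r_xx · r_yy) ⇒ 0.84 = 0.26 / √(0.88 · r_yy).
√(0.88 · r_yy) = 0.26 / 0.84 = 0.3095; 0.88 · r_yy = 0.0958; r_yy = 0.0958 / 0.88 ≈ 0.11.

0.11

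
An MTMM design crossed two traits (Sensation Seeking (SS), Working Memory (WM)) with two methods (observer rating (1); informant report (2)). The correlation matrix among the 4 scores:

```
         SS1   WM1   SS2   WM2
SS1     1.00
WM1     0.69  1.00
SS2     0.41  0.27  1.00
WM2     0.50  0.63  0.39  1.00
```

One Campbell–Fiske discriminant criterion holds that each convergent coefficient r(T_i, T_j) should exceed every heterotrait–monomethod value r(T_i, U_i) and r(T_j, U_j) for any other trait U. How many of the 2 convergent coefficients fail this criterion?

2

Checking each validity diagonal entry against its comparison values:
SS (methods 1·2): 0.41 vs {0.69, 0.39} → fail.
WM (methods 1·2): 0.63 vs {0.69, 0.39} → fail.
2 of 2 fail.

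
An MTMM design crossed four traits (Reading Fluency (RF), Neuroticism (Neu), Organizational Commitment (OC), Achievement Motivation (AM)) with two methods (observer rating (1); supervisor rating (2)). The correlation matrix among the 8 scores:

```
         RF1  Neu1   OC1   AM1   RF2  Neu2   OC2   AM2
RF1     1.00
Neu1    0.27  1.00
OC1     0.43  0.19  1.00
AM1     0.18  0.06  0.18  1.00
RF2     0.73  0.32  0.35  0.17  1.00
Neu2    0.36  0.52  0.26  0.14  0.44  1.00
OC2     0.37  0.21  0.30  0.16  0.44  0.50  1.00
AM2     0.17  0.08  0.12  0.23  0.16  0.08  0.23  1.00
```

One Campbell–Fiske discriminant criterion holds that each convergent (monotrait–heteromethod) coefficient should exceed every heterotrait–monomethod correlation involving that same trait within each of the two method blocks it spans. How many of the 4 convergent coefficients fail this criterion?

2

Checking each validity diagonal entry against its comparison values:
RF (methods 1·2): 0.73 vs {0.27, 0.44, 0.43, 0.44, 0.18, 0.16} → pass.
Neu (methods 1·2): 0.52 vs {0.27, 0.44, 0.19, 0.50, 0.06, 0.08} → pass.
OC (methods 1·2): 0.30 vs {0.43, 0.44, 0.19, 0.50, 0.18, 0.23} → fail.
AM (methods 1·2): 0.23 vs {0.18, 0.16, 0.06, 0.08, 0.18, 0.23} → fail.
2 of 4 fail.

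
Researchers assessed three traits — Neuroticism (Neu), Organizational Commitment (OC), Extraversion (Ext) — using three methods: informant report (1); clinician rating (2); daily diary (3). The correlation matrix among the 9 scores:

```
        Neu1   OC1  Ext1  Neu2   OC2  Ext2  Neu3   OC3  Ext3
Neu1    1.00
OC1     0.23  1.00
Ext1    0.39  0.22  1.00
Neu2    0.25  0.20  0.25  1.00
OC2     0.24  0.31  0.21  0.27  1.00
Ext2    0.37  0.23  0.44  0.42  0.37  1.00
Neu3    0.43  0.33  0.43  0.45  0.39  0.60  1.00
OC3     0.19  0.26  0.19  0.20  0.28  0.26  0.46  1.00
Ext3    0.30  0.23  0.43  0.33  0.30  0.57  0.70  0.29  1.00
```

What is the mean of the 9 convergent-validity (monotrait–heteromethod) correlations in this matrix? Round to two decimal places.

Convergent values: 0.25, 0.43, 0.45, 0.31, 0.26, 0.28, 0.44, 0.43, 0.57; mean = 3.42/9 = 0.38.

0.38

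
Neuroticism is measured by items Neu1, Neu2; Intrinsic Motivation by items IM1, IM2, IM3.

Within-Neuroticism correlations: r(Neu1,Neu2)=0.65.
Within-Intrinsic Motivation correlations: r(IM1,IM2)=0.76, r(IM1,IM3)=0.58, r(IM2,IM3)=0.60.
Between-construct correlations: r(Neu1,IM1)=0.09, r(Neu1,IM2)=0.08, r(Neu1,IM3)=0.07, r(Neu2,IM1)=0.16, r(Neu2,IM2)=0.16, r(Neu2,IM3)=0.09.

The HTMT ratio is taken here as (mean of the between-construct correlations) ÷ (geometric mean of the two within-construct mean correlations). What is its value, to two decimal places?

Mean heterotrait r = 0.65/6 = 0.1083.
Mean within-Neu = 0.65/1 = 0.6500; mean within-IM = 1.94/3 = 0.6467.
Geometric mean = √(0.6500 × 0.6467) = 0.6483.
HTMT = 0.1083 / 0.6483 = 0.17.

0.17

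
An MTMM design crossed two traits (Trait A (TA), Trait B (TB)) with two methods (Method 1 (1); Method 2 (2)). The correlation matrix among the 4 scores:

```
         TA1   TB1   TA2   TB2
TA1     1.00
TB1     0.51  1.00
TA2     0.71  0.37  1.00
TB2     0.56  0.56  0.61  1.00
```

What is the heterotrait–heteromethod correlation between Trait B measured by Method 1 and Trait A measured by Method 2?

0.37

Different traits and methods: r(TB1, TA2) = 0.37.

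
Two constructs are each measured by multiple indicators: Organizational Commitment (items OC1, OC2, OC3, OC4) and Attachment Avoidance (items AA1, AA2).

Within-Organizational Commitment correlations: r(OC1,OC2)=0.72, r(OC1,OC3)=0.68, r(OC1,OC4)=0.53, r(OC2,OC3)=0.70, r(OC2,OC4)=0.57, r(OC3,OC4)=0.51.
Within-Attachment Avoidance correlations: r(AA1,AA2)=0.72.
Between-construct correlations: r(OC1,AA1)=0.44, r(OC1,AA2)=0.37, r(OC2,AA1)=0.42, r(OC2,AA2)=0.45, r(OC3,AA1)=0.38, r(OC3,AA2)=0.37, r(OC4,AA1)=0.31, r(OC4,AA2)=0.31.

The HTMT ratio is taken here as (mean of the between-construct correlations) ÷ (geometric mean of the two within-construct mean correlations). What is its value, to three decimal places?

0.571

Mean heterotrait r = 3.05/8 = 0.3813.
Mean within-OC = 3.71/6 = 0.6183; mean within-AA = 0.72/1 = 0.7200.
Geometric mean = √(0.6183 × 0.7200) = 0.6672.
HTMT = 0.3813 / 0.6672 = 0.571.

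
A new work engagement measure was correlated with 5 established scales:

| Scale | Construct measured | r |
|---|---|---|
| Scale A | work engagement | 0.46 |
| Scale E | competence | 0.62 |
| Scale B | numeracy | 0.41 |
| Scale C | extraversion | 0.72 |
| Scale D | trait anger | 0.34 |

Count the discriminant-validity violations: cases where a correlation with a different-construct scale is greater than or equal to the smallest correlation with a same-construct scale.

Convergent (same construct = work engagement): Scale A.
Smallest convergent = 0.46. Discriminant values: 0.62, 0.41, 0.72, 0.34; count ≥ 0.46 → 2.

2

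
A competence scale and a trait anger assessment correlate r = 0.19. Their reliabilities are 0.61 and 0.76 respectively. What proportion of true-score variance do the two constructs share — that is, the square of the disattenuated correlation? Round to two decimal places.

0.08

Disattenuated r = 0.19 / √(0.61 × 0.76) = 0.19 / 0.6809 = 0.2790.
Shared true-score variance = 0.2790² = 0.0778 ≈ 0.08.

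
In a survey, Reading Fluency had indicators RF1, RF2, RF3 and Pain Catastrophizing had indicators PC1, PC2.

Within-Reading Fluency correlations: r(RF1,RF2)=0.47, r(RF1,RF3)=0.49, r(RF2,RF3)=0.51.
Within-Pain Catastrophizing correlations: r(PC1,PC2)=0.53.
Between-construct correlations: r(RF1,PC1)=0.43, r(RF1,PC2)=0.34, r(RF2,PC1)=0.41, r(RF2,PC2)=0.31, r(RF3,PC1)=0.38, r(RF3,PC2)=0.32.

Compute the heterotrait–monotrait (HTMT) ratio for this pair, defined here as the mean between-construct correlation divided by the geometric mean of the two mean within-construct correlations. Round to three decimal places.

0.716

Mean heterotrait r = 2.19/6 = 0.3650.
Mean within-RF = 1.47/3 = 0.4900; mean within-PC = 0.53/1 = 0.5300.
Geometric mean = √(0.4900 × 0.5300) = 0.5096.
HTMT = 0.3650 / 0.5096 = 0.716.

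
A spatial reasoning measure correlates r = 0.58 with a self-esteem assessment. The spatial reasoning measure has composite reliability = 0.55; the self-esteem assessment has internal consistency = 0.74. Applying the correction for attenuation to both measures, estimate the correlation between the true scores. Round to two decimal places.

0.91

r_true = r_obs / √(r_xx · r_yy) = 0.58 / √(0.55 × 0.74) = 0.58 / √0.4070 = 0.58 / 0.6380 ≈ 0.91.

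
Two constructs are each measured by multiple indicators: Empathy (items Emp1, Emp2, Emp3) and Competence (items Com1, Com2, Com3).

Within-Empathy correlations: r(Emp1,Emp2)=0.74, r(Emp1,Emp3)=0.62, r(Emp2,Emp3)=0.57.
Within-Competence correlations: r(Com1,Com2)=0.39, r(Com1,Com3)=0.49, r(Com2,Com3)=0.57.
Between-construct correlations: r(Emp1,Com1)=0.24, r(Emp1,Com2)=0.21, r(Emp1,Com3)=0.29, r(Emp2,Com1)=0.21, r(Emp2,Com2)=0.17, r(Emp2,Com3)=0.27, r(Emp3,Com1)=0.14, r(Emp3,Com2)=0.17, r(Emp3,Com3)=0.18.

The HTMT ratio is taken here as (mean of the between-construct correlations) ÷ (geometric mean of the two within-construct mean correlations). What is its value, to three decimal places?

Mean heterotrait r = 1.88/9 = 0.2089.
Mean within-Emp = 1.93/3 = 0.6433; mean within-Com = 1.45/3 = 0.4833.
Geometric mean = √(0.6433 × 0.4833) = 0.5576.
HTMT = 0.2089 / 0.5576 = 0.375.

0.375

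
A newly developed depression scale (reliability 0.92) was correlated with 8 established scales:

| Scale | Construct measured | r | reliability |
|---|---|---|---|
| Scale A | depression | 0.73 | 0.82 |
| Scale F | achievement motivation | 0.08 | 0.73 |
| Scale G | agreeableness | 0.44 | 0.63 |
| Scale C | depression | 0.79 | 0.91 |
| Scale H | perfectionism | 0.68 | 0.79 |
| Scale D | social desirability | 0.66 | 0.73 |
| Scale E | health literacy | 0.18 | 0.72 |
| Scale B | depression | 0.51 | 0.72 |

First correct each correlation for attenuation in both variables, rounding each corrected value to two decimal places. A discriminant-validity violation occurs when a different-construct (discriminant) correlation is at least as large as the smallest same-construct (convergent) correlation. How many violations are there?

2

Disattenuated r (r / √(r_scale · r_new)):
  Scale A (conv): 0.73 / √(0.82·0.92) = 0.84
  Scale F (disc): 0.08 / √(0.73·0.92) = 0.10
  Scale G (disc): 0.44 / √(0.63·0.92) = 0.58
  Scale C (conv): 0.79 / √(0.91·0.92) = 0.86
  Scale H (disc): 0.68 / √(0.79·0.92) = 0.80
  Scale D (disc): 0.66 / √(0.73·0.92) = 0.81
  Scale E (disc): 0.18 / √(0.72·0.92) = 0.22
  Scale B (conv): 0.51 / √(0.72·0.92) = 0.63
Smallest convergent = 0.63. Discriminant values: 0.10, 0.58, 0.80, 0.81, 0.22; count ≥ 0.63 → 2.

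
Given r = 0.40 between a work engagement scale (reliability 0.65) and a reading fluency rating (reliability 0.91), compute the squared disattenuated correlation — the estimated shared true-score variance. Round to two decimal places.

Disattenuated r = 0.40 / √(0.65 × 0.91) = 0.40 / 0.7691 = 0.5201.
Shared true-score variance = 0.5201² = 0.2705 ≈ 0.27.

0.27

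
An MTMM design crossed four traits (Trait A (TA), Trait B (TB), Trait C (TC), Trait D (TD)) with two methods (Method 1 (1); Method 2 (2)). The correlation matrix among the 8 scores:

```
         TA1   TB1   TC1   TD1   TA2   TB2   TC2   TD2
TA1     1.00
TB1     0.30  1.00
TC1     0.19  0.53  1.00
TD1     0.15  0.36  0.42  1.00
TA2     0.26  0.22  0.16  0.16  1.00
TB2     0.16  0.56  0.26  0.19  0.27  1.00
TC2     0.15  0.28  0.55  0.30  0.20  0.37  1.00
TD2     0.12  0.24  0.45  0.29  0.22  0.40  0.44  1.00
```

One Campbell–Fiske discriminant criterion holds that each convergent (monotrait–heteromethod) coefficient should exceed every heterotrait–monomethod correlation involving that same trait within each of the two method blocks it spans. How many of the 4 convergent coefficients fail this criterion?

2

Convergent coefficients and their comparison sets:
TA (methods 1·2): 0.26 vs {0.30, 0.27, 0.19, 0.20, 0.15, 0.22} → fail.
TB (methods 1·2): 0.56 vs {0.30, 0.27, 0.53, 0.37, 0.36, 0.40} → pass.
TC (methods 1·2): 0.55 vs {0.19, 0.20, 0.53, 0.37, 0.42, 0.44} → pass.
TD (methods 1·2): 0.29 vs {0.15, 0.22, 0.36, 0.40, 0.42, 0.44} → fail.
2 of 4 fail.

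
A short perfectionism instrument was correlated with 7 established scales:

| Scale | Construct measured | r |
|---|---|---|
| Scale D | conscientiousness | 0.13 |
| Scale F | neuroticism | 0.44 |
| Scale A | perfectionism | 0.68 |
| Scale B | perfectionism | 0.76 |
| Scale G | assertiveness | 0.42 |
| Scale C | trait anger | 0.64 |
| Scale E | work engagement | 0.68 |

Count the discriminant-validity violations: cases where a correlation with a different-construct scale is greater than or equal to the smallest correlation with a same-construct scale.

Convergent (same construct = perfectionism): Scale A, Scale B.
Smallest convergent = 0.68. Discriminant values: 0.13, 0.44, 0.42, 0.64, 0.68; count ≥ 0.68 → 1.

1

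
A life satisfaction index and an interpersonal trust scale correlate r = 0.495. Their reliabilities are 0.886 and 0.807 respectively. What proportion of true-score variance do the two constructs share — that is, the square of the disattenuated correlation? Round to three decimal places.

Disattenuated r = 0.495 / √(0.886 × 0.807) = 0.495 / 0.8456 = 0.5854.
Shared true-score variance = 0.5854² = 0.3427 ≈ 0.343.

0.343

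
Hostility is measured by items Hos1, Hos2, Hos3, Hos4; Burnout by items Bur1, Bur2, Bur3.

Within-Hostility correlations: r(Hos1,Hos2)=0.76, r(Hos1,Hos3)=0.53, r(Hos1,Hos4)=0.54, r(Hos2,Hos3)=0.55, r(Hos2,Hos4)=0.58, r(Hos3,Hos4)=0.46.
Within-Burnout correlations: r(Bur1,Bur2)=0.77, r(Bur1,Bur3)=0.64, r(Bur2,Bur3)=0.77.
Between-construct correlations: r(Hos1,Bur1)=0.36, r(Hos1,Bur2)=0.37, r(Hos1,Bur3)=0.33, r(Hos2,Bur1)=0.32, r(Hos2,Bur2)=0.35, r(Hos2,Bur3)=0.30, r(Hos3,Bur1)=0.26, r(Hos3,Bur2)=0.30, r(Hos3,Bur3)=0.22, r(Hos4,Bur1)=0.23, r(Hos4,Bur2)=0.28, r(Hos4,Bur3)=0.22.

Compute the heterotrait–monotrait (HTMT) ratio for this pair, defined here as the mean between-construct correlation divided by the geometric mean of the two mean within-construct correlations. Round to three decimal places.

Mean heterotrait r = 3.54/12 = 0.2950.
Mean within-Hos = 3.42/6 = 0.5700; mean within-Bur = 2.18/3 = 0.7267.
Geometric mean = √(0.5700 × 0.7267) = 0.6436.
HTMT = 0.2950 / 0.6436 = 0.458.

0.458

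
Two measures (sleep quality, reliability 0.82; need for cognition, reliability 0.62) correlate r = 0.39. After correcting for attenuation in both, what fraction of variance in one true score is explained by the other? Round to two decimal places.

0.30

Disattenuated r = 0.39 / √(0.82 × 0.62) = 0.39 / 0.7130 = 0.5470.
Shared true-score variance = 0.5470² = 0.2992 ≈ 0.30.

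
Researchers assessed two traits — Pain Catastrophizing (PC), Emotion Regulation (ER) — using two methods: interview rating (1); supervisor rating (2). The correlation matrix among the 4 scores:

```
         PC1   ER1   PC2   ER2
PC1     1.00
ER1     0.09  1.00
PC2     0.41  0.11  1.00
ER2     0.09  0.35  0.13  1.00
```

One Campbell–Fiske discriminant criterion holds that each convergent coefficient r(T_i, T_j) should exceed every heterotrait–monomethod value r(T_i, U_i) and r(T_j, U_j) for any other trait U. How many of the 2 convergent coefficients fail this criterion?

Checking each validity diagonal entry against its comparison values:
PC (methods 1·2): 0.41 vs {0.09, 0.13} → pass.
ER (methods 1·2): 0.35 vs {0.09, 0.13} → pass.
0 of 2 fail.

0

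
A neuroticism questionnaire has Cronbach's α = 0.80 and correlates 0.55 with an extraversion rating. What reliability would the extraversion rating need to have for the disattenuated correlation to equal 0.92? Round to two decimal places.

0.45

r_true = r_obs / √(r_xx · r_yy) ⇒ 0.92 = 0.55 / √(0.80 · r_yy).
√(0.80 · r_yy) = 0.55 / 0.92 = 0.5978; 0.80 · r_yy = 0.3574; r_yy = 0.3574 / 0.80 ≈ 0.45.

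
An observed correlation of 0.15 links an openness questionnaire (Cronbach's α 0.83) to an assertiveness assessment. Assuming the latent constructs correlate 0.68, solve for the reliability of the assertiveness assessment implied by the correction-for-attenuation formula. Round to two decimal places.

0.06

r_true = r_obs / √(r_xx · r_yy) ⇒ 0.68 = 0.15 / √(0.83 · r_yy).
√(0.83 · r_yy) = 0.15 / 0.68 = 0.2206; 0.83 · r_yy = 0.0487; r_yy = 0.0487 / 0.83 ≈ 0.06.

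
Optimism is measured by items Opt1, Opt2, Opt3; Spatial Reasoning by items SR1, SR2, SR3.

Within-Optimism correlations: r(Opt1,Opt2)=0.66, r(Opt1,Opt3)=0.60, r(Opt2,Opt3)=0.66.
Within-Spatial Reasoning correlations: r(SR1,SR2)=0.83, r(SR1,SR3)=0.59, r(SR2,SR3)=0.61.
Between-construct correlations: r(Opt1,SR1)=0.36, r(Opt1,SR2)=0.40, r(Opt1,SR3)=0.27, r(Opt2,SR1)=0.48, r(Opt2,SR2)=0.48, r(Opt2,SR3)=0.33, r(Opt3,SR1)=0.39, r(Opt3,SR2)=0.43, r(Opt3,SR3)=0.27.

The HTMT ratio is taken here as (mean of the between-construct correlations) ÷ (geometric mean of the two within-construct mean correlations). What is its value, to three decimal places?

0.576

Between-construct mean = 3.41/9 = 0.3789.
Mean within-Opt = 1.92/3 = 0.6400; mean within-SR = 2.03/3 = 0.6767.
Geometric mean = √(0.6400 × 0.6767) = 0.6581.
HTMT = 0.3789 / 0.6581 = 0.576.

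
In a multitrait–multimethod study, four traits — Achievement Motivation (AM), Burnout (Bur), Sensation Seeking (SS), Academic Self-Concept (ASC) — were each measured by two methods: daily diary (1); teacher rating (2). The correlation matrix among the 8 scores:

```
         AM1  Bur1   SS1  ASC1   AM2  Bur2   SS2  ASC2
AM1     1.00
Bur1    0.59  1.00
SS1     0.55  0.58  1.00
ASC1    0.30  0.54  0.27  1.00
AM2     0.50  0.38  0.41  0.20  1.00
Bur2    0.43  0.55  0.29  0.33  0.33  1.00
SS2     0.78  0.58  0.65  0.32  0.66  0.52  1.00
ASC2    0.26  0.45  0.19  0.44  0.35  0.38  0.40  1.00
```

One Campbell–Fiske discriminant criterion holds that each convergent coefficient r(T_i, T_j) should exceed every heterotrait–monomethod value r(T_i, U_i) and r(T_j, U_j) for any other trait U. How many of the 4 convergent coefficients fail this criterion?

4

Each convergent coefficient versus the relevant comparison correlations:
AM (methods 1·2): 0.50 vs {0.59, 0.33, 0.55, 0.66, 0.30, 0.35} → fail.
Bur (methods 1·2): 0.55 vs {0.59, 0.33, 0.58, 0.52, 0.54, 0.38} → fail.
SS (methods 1·2): 0.65 vs {0.55, 0.66, 0.58, 0.52, 0.27, 0.40} → fail.
ASC (methods 1·2): 0.44 vs {0.30, 0.35, 0.54, 0.38, 0.27, 0.40} → fail.
4 of 4 fail.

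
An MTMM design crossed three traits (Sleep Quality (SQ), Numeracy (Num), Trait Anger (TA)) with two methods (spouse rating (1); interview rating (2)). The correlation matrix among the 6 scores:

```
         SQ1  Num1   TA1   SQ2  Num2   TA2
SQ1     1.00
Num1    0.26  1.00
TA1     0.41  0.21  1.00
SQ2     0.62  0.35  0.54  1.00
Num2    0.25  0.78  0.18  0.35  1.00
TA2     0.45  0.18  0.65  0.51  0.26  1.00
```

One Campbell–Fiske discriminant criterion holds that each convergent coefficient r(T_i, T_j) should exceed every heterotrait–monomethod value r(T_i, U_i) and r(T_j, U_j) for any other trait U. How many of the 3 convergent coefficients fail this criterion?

Checking each validity diagonal entry against its comparison values:
SQ (methods 1·2): 0.62 vs {0.26, 0.35, 0.41, 0.51} → pass.
Num (methods 1·2): 0.78 vs {0.26, 0.35, 0.21, 0.26} → pass.
TA (methods 1·2): 0.65 vs {0.41, 0.51, 0.21, 0.26} → pass.
0 of 3 fail.

0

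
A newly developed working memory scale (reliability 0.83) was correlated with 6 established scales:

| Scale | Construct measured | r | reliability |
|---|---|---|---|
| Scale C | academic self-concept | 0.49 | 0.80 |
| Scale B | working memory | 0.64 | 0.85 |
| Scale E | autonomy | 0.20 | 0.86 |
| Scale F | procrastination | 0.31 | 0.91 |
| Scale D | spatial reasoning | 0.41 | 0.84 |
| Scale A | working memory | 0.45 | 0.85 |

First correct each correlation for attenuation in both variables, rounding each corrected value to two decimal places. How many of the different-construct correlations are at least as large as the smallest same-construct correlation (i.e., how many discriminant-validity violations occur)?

Disattenuated r (r / √(r_scale · r_new)):
  Scale C (disc): 0.49 / √(0.80·0.83) = 0.60
  Scale B (conv): 0.64 / √(0.85·0.83) = 0.76
  Scale E (disc): 0.20 / √(0.86·0.83) = 0.24
  Scale F (disc): 0.31 / √(0.91·0.83) = 0.36
  Scale D (disc): 0.41 / √(0.84·0.83) = 0.49
  Scale A (conv): 0.45 / √(0.85·0.83) = 0.54
Smallest convergent = 0.54. Discriminant values: 0.60, 0.24, 0.36, 0.49; count ≥ 0.54 → 1.

1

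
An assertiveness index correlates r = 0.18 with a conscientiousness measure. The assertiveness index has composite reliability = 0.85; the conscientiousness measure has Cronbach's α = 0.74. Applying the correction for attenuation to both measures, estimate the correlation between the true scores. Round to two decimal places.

0.23

r_true = r_obs / √(r_xx · r_yy) = 0.18 / √(0.85 × 0.74) = 0.18 / √0.6290 = 0.18 / 0.7931 ≈ 0.23.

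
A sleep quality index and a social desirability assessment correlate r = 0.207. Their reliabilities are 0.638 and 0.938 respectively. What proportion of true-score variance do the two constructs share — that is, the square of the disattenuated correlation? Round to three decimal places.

Disattenuated r = 0.207 / √(0.638 × 0.938) = 0.207 / 0.7736 = 0.2676.
Shared true-score variance = 0.2676² = 0.0716 ≈ 0.072.

0.072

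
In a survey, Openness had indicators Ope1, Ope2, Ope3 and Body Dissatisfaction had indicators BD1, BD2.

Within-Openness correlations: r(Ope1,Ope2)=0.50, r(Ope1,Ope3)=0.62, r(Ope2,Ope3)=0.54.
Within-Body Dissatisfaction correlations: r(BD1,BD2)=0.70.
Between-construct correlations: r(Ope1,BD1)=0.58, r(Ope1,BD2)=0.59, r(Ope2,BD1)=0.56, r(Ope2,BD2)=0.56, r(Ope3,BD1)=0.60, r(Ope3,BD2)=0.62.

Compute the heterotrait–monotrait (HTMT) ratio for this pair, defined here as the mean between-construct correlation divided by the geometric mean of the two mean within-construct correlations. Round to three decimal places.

Mean between = 3.51/6 = 0.5850.
Mean within-Ope = 1.66/3 = 0.5533; mean within-BD = 0.70/1 = 0.7000.
Geometric mean = √(0.5533 × 0.7000) = 0.6223.
HTMT = 0.5850 / 0.6223 = 0.940.

0.940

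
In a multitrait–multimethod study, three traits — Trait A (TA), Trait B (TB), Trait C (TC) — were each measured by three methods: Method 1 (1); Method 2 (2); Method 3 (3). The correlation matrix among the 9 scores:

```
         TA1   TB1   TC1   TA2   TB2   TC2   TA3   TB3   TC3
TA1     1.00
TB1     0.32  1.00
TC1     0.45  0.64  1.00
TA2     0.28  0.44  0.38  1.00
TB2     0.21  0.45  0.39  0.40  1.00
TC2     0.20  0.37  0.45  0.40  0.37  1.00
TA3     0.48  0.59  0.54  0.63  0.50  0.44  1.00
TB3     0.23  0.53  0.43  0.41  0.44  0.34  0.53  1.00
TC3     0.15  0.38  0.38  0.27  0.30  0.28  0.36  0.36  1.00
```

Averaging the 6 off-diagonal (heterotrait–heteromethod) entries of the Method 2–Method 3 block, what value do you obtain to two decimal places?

HTHM values (method 2 × method 3): 0.41, 0.27, 0.50, 0.30, 0.44, 0.34; mean = 2.26/6 = 0.38.

0.38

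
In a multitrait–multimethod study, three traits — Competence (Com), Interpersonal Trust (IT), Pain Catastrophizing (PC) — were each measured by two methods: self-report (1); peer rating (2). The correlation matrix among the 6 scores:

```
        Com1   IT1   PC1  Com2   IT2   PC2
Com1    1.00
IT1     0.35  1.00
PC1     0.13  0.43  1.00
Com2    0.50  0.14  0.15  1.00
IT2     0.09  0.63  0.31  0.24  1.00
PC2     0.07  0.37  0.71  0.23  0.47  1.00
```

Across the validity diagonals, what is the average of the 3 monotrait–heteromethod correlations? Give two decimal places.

0.61

Convergent values: 0.50, 0.63, 0.71; mean = 1.84/3 = 0.61.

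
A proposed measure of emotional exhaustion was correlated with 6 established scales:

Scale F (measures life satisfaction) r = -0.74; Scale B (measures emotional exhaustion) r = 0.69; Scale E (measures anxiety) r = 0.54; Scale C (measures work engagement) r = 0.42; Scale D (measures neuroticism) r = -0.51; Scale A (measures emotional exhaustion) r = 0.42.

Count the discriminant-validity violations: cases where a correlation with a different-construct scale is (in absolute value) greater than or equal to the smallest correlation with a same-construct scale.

Convergent (same construct = emotional exhaustion): Scale B, Scale A.
Smallest convergent = 0.42. Discriminant |r|: 0.74, 0.54, 0.42, 0.51; count ≥ 0.42 → 4.

4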